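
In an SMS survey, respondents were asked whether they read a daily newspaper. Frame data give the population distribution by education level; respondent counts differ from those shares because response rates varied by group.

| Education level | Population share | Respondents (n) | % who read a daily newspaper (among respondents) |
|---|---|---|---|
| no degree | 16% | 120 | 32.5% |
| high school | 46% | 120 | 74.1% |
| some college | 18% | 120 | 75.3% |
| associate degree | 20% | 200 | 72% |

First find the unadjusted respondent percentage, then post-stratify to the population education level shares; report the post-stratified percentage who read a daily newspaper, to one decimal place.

Unadjusted (pooled respondent) estimate weights by respondent counts:
  (120/560)×32.5 + (120/560)×74.1 + (120/560)×75.3 + (200/560)×72 = 64.6929%
Post-stratified estimate weights by population shares:
  0.16×32.5 + 0.46×74.1 + 0.18×75.3 + 0.2×72 = 67.24%

67.2%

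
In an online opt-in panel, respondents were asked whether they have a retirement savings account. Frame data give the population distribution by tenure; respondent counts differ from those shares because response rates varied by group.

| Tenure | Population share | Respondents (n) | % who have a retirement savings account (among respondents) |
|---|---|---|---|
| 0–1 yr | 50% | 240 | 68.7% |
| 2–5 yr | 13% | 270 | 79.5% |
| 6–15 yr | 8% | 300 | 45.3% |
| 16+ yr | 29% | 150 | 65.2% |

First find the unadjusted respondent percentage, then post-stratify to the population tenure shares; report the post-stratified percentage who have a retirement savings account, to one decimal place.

Naive respondent-only estimate (weights = respondent counts):
  (240/960)×68.7 + (270/960)×79.5 + (300/960)×45.3 + (150/960)×65.2 = 63.8781%
Reweighting by population tenure shares:
  0.5×68.7 + 0.13×79.5 + 0.08×45.3 + 0.29×65.2 = 67.217%

67.2%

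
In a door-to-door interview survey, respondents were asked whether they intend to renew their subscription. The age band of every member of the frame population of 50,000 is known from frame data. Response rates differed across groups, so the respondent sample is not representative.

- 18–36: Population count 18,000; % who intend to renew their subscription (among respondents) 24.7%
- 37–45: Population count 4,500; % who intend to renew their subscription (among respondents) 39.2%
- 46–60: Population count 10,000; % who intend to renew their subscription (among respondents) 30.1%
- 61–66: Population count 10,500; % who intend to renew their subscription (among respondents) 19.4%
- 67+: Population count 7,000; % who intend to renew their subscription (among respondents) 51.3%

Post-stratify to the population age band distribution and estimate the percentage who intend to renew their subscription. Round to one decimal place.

Each cell contributes population-share × respondent value:
  18–36: (18,000/50,000) × 24.7 = 8.892
  37–45: (4,500/50,000) × 39.2 = 3.528
  46–60: (10,000/50,000) × 30.1 = 6.02
  61–66: (10,500/50,000) × 19.4 = 4.074
  67+: (7,000/50,000) × 51.3 = 7.182
Post-stratified estimate = 29.696 → 29.7%.

29.7%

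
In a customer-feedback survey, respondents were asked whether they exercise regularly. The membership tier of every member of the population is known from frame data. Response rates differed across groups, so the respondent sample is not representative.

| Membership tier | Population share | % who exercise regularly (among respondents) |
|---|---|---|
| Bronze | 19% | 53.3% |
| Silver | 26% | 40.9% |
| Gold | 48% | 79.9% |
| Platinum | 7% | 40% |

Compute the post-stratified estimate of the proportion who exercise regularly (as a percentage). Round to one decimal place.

61.9%

Reweight to the known membership tier distribution:
  Bronze: 0.19 × 53.3 = 10.127
  Silver: 0.26 × 40.9 = 10.634
  Gold: 0.48 × 79.9 = 38.352
  Platinum: 0.07 × 40 = 2.8
Post-stratified estimate = 61.913 → 61.9%.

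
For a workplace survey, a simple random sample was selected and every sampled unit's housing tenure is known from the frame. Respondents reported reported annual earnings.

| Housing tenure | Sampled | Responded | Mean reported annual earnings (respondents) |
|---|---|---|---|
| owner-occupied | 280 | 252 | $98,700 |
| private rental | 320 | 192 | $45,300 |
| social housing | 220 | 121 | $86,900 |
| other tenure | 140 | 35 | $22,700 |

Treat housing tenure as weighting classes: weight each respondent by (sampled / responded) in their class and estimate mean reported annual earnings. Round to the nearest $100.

$67,100

Response rates by class: owner-occupied 252/280 = 90%, private rental 192/320 = 60%, social housing 121/220 = 55%, other tenure 35/140 = 25%.
Weighting each respondent by the inverse class response rate inflates each class back to its sampled size, so the class weight is n_sampled:
  owner-occupied: 280 × 98,700 = 27,636,000
  private rental: 320 × 45,300 = 14,496,000
  social housing: 220 × 86,900 = 19,118,000
  other tenure: 140 × 22,700 = 3,178,000
Adjusted estimate = 64,428,000 / 960 = 67112.5 → $67,100.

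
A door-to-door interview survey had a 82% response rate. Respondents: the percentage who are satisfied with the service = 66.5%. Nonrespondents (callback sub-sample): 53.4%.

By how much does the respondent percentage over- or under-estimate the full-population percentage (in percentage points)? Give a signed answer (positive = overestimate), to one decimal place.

+2.4 percentage points

Nonresponse fraction = 1 − 0.82 = 0.18.
Bias = (nonresponse fraction) × (respondent percentage − nonrespondent percentage)
     = 0.18 × (66.5 − 53.4) = 0.18 × 13.1 = 2.358.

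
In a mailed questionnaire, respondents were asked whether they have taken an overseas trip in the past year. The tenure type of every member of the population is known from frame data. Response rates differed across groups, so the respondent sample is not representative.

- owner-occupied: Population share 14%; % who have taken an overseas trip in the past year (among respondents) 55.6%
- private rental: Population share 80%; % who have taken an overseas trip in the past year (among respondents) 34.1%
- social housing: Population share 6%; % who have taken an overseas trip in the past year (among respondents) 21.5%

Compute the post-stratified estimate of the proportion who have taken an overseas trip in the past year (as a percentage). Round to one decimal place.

Post-stratification weights by population share, not respondent share:
  owner-occupied: 0.14 × 55.6 = 7.784
  private rental: 0.8 × 34.1 = 27.28
  social housing: 0.06 × 21.5 = 1.29
Post-stratified estimate = 36.354 → 36.4%.

36.4%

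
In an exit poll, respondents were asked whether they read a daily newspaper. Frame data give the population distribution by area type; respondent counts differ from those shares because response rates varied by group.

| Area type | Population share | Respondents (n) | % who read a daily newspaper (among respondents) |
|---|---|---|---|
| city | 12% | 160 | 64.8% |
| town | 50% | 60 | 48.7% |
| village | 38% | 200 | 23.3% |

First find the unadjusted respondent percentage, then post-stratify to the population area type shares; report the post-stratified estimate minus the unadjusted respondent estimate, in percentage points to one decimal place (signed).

-1.8 percentage points

Unadjusted (pooled respondent) estimate weights by respondent counts:
  (160/420)×64.8 + (60/420)×48.7 + (200/420)×23.3 = 42.7381%
Post-stratifying to population shares instead:
  0.12×64.8 + 0.5×48.7 + 0.38×23.3 = 40.98%
Difference = 40.98 − 42.7381 = -1.7581 pp.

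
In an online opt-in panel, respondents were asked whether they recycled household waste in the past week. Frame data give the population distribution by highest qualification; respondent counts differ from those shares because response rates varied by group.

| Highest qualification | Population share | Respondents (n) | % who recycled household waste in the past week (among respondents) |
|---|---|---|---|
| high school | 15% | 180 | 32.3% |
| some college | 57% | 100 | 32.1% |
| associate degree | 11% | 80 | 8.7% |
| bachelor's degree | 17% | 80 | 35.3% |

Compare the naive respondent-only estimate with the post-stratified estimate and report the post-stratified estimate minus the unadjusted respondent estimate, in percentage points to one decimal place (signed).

+1.6 percentage points

Unadjusted (pooled respondent) estimate weights by respondent counts:
  (180/440)×32.3 + (100/440)×32.1 + (80/440)×8.7 + (80/440)×35.3 = 28.5091%
Reweighting by population highest qualification shares:
  0.15×32.3 + 0.57×32.1 + 0.11×8.7 + 0.17×35.3 = 30.1%
Difference = 30.1 − 28.5091 = 1.5909 pp.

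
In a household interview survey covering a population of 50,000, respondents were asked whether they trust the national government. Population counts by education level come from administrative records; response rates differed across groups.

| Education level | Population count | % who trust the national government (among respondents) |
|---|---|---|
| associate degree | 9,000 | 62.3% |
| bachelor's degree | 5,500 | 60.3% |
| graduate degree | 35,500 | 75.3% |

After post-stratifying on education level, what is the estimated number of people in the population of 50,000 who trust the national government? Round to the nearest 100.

35,700

Apply each group's respondent rate to its population count:
  associate degree: 9,000 × 62.3% = 5607
  bachelor's degree: 5,500 × 60.3% = 3316.5
  graduate degree: 35,500 × 75.3% = 26731.5
Estimated total = 35,655 → 35,700.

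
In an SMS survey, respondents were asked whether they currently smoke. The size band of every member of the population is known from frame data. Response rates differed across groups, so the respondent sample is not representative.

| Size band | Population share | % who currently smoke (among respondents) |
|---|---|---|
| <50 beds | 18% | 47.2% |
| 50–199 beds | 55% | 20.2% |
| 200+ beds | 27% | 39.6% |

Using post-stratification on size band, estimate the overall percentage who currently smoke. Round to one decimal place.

Reweight to the known size band distribution:
  <50 beds: 0.18 × 47.2 = 8.496
  50–199 beds: 0.55 × 20.2 = 11.11
  200+ beds: 0.27 × 39.6 = 10.692
Post-stratified estimate = 30.298 → 30.3%.

30.3%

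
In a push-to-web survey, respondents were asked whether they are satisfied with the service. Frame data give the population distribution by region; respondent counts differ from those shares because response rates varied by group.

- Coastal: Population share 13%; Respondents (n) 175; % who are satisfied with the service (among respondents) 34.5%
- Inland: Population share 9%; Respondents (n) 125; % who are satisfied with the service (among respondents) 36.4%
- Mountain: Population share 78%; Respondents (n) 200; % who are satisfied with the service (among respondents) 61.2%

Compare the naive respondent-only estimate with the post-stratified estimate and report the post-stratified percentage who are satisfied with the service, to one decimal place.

55.5%

Without adjustment, the pooled respondent share is:
  (175/500)×34.5 + (125/500)×36.4 + (200/500)×61.2 = 45.655%
Post-stratifying to population shares instead:
  0.13×34.5 + 0.09×36.4 + 0.78×61.2 = 55.497%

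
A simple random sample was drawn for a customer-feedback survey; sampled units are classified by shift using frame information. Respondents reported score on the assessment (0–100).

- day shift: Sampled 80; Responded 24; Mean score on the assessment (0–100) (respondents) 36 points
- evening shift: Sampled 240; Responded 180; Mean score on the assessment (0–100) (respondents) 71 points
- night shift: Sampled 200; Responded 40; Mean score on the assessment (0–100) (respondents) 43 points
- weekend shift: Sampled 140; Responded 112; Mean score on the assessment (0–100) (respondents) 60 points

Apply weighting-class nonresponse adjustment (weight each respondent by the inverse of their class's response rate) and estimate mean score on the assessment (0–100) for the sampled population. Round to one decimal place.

Response rates by class: day shift 24/80 = 30%, evening shift 180/240 = 75%, night shift 40/200 = 20%, weekend shift 112/140 = 80%.
Inverse-response-rate weighting restores each class to its sampled count, so class totals weight by n_sampled:
  day shift: 80 × 36 = 2880
  evening shift: 240 × 71 = 17,040
  night shift: 200 × 43 = 8600
  weekend shift: 140 × 60 = 8400
Adjusted estimate = 36,920 / 660 = 55.9394 → 55.9.

55.9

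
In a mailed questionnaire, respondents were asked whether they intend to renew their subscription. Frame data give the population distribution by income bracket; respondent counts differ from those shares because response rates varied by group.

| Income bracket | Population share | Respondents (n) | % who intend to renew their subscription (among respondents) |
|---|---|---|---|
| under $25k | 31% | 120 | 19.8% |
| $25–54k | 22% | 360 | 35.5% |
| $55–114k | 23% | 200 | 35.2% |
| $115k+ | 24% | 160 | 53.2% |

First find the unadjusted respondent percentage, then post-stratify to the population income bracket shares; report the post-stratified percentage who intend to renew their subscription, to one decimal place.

Without adjustment, the pooled respondent share is:
  (120/840)×19.8 + (360/840)×35.5 + (200/840)×35.2 + (160/840)×53.2 = 36.5571%
Post-stratified estimate weights by population shares:
  0.31×19.8 + 0.22×35.5 + 0.23×35.2 + 0.24×53.2 = 34.812%

34.8%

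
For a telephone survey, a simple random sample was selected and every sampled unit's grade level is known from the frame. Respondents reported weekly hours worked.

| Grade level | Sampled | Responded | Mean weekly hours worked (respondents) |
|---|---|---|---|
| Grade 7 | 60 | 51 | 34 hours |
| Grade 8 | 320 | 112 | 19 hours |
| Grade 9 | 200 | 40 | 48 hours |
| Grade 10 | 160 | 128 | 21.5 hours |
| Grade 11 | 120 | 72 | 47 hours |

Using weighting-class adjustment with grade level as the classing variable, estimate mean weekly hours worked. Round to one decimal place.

Response rates by class: Grade 7 51/60 = 85%, Grade 8 112/320 = 35%, Grade 9 40/200 = 20%, Grade 10 128/160 = 80%, Grade 11 72/120 = 60%.
Each respondent's weight = sampled/responded in their class; summing within a class gives n_sampled, so:
  Grade 7: 60 × 34 = 2040
  Grade 8: 320 × 19 = 6080
  Grade 9: 200 × 48 = 9600
  Grade 10: 160 × 21.5 = 3440
  Grade 11: 120 × 47 = 5640
Adjusted estimate = 26,800 / 860 = 31.1628 → 31.2.

31.2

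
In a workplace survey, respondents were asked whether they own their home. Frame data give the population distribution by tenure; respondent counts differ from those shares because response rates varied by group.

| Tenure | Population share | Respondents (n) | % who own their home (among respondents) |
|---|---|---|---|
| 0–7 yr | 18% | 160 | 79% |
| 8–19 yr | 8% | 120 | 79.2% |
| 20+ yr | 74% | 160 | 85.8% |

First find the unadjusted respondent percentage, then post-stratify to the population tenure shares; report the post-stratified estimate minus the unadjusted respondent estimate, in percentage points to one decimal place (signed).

Without adjustment, the pooled respondent share is:
  (160/440)×79 + (120/440)×79.2 + (160/440)×85.8 = 81.5273%
Reweighting by population tenure shares:
  0.18×79 + 0.08×79.2 + 0.74×85.8 = 84.048%
Difference = 84.048 − 81.5273 = 2.5207 pp.

+2.5 percentage points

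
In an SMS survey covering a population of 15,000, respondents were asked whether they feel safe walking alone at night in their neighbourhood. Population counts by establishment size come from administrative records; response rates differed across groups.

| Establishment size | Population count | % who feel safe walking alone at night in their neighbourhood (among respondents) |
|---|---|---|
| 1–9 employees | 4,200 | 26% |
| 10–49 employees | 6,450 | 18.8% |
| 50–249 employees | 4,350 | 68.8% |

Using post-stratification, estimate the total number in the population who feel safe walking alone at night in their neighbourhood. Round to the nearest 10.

5,300

Estimated count per cell = population count × respondent percentage:
  1–9 employees: 4,200 × 26% = 1092
  10–49 employees: 6,450 × 18.8% = 1212.6
  50–249 employees: 4,350 × 68.8% = 2992.8
Estimated total = 5297.4 → 5,300.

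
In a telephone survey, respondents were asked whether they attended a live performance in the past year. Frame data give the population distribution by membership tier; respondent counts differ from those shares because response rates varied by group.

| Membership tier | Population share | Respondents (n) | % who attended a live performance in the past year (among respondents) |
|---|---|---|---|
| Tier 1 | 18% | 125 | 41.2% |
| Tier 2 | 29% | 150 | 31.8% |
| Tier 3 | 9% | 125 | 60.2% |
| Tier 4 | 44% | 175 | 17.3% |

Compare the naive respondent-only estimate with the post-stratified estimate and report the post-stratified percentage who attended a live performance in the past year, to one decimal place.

Unadjusted (pooled respondent) estimate weights by respondent counts:
  (125/575)×41.2 + (150/575)×31.8 + (125/575)×60.2 + (175/575)×17.3 = 35.6043%
Reweighting by population membership tier shares:
  0.18×41.2 + 0.29×31.8 + 0.09×60.2 + 0.44×17.3 = 29.668%

29.7%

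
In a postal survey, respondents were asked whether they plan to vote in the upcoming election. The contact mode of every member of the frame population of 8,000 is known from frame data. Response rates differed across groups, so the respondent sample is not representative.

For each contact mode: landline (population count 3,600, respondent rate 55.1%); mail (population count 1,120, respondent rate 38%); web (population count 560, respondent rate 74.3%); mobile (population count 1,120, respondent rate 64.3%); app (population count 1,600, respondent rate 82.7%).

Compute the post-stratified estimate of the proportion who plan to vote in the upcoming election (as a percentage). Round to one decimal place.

Weight each group's respondent value by its population share:
  landline: (3,600/8,000) × 55.1 = 24.795
  mail: (1,120/8,000) × 38 = 5.32
  web: (560/8,000) × 74.3 = 5.201
  mobile: (1,120/8,000) × 64.3 = 9.002
  app: (1,600/8,000) × 82.7 = 16.54
Post-stratified estimate = 60.858 → 60.9%.

60.9%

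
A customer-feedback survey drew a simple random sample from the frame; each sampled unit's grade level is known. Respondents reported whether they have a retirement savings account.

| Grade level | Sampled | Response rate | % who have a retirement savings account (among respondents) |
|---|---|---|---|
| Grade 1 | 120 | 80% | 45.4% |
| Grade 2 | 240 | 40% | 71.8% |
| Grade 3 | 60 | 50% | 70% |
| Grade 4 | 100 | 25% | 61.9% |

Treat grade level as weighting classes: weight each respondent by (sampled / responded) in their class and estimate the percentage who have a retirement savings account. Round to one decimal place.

Each respondent's weight = sampled/responded in their class; summing within a class gives n_sampled, so:
  Grade 1: 120 × 45.4 = 5448
  Grade 2: 240 × 71.8 = 17,232
  Grade 3: 60 × 70 = 4200
  Grade 4: 100 × 61.9 = 6190
Adjusted estimate = 33,070 / 520 = 63.5962 → 63.6%.

63.6%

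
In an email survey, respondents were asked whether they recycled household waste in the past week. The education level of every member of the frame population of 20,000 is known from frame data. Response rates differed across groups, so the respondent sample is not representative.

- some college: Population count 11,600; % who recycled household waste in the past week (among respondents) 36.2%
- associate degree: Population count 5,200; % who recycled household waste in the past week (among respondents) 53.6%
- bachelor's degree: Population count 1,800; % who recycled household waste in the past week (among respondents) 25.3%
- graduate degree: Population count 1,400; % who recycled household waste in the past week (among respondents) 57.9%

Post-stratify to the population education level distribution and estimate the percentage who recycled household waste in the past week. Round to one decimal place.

41.3%

Weight each group's respondent value by its population share:
  some college: (11,600/20,000) × 36.2 = 20.996
  associate degree: (5,200/20,000) × 53.6 = 13.936
  bachelor's degree: (1,800/20,000) × 25.3 = 2.277
  graduate degree: (1,400/20,000) × 57.9 = 4.053
Post-stratified estimate = 41.262 → 41.3%.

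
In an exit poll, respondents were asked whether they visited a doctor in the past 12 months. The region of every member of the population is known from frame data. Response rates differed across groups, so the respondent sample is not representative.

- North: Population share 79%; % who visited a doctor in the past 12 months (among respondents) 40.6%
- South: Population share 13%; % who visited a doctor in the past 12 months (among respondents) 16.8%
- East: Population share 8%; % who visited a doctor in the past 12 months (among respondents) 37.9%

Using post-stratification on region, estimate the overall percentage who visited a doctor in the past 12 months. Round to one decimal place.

Reweight to the known region distribution:
  North: 0.79 × 40.6 = 32.074
  South: 0.13 × 16.8 = 2.184
  East: 0.08 × 37.9 = 3.032
Post-stratified estimate = 37.29 → 37.3%.

37.3%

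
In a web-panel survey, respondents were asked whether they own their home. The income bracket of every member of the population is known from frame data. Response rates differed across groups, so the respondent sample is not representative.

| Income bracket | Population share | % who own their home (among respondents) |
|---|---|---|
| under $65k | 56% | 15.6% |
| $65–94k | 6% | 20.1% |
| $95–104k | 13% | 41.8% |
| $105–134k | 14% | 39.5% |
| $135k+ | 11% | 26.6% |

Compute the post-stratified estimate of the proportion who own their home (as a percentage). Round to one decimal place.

Reweight to the known income bracket distribution:
  under $65k: 0.56 × 15.6 = 8.736
  $65–94k: 0.06 × 20.1 = 1.206
  $95–104k: 0.13 × 41.8 = 5.434
  $105–134k: 0.14 × 39.5 = 5.53
  $135k+: 0.11 × 26.6 = 2.926
Post-stratified estimate = 23.832 → 23.8%.

23.8%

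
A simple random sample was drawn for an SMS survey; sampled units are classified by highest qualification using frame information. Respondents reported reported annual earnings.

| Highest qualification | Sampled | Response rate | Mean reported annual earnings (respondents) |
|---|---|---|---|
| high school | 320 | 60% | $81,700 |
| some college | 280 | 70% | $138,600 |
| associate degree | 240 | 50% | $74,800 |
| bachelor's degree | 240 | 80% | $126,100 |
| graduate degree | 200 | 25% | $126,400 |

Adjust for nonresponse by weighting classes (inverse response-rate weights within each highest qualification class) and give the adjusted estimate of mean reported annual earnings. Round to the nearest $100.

With weight = n_sampled/n_responded per class, the weighted class total is n_sampled:
  high school: 320 × 81,700 = 26,144,000
  some college: 280 × 138,600 = 38,808,000
  associate degree: 240 × 74,800 = 17,952,000
  bachelor's degree: 240 × 126,100 = 30,264,000
  graduate degree: 200 × 126,400 = 25,280,000
Adjusted estimate = 138,448,000 / 1,280 = 108162 → $108,200.

$108,200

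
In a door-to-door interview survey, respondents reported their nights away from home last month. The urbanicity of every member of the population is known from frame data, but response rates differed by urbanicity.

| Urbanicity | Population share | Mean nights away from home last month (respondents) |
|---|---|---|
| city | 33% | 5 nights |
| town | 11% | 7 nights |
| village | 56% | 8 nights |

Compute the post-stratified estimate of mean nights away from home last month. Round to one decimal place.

Each cell contributes population-share × respondent value:
  city: 0.33 × 5 = 1.65
  town: 0.11 × 7 = 0.77
  village: 0.56 × 8 = 4.48
Post-stratified estimate = 6.9 → 6.9.

6.9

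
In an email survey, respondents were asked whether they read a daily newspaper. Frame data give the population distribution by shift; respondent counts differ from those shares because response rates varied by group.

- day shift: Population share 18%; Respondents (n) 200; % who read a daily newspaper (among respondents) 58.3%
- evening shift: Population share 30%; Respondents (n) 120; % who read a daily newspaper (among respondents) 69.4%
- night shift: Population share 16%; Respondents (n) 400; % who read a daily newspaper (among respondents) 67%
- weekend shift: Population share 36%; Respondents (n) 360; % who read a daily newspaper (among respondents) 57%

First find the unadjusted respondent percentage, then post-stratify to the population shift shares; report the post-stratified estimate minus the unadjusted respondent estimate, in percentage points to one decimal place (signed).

+0.2 percentage points

Unadjusted (pooled respondent) estimate weights by respondent counts:
  (200/1080)×58.3 + (120/1080)×69.4 + (400/1080)×67 + (360/1080)×57 = 62.3222%
Post-stratifying to population shares instead:
  0.18×58.3 + 0.3×69.4 + 0.16×67 + 0.36×57 = 62.554%
Difference = 62.554 − 62.3222 = 0.2318 pp.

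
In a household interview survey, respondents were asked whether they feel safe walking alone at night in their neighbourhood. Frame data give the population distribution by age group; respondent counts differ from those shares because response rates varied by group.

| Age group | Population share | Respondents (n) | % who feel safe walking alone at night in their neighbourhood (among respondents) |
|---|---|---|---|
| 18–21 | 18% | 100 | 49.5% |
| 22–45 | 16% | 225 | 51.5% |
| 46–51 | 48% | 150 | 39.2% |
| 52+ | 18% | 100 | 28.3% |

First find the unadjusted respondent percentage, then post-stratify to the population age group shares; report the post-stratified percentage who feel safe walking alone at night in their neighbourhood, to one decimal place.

41.1%

Without adjustment, the pooled respondent share is:
  (100/575)×49.5 + (225/575)×51.5 + (150/575)×39.2 + (100/575)×28.3 = 43.9087%
Reweighting by population age group shares:
  0.18×49.5 + 0.16×51.5 + 0.48×39.2 + 0.18×28.3 = 41.06%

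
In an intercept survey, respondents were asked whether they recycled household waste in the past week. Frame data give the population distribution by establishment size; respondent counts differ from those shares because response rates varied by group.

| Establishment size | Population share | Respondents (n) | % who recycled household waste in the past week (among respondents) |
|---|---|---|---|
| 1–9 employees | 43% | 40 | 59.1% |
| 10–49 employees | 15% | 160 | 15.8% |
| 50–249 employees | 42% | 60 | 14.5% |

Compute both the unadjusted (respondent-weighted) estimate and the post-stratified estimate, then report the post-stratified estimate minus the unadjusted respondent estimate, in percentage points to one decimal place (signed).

+11.7 percentage points

Naive respondent-only estimate (weights = respondent counts):
  (40/260)×59.1 + (160/260)×15.8 + (60/260)×14.5 = 22.1615%
Post-stratifying to population shares instead:
  0.43×59.1 + 0.15×15.8 + 0.42×14.5 = 33.873%
Difference = 33.873 − 22.1615 = 11.7115 pp.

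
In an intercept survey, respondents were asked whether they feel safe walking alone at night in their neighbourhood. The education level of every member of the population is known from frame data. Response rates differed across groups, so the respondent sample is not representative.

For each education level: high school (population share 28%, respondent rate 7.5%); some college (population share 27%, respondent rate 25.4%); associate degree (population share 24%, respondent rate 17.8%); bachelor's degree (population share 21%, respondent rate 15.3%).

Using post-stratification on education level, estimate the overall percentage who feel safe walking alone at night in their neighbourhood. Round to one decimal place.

16.4%

Each cell contributes population-share × respondent value:
  high school: 0.28 × 7.5 = 2.1
  some college: 0.27 × 25.4 = 6.858
  associate degree: 0.24 × 17.8 = 4.272
  bachelor's degree: 0.21 × 15.3 = 3.213
Post-stratified estimate = 16.443 → 16.4%.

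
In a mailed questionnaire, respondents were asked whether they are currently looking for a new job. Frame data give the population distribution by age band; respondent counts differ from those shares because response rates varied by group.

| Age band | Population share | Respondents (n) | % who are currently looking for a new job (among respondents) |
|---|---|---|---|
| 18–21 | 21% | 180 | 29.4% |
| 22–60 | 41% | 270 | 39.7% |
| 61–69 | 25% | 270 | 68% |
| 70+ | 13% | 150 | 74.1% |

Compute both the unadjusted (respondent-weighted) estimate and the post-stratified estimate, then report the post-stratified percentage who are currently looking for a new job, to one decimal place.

49.1%

Unadjusted (pooled respondent) estimate weights by respondent counts:
  (180/870)×29.4 + (270/870)×39.7 + (270/870)×68 + (150/870)×74.1 = 52.2828%
Post-stratified estimate weights by population shares:
  0.21×29.4 + 0.41×39.7 + 0.25×68 + 0.13×74.1 = 49.084%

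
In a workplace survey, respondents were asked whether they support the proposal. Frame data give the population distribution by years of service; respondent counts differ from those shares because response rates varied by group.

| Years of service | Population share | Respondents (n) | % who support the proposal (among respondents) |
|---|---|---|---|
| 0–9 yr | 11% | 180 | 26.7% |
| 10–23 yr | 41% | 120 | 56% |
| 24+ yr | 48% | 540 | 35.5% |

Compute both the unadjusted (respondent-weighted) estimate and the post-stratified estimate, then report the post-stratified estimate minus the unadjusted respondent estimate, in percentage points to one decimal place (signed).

Without adjustment, the pooled respondent share is:
  (180/840)×26.7 + (120/840)×56 + (540/840)×35.5 = 36.5429%
Post-stratified estimate weights by population shares:
  0.11×26.7 + 0.41×56 + 0.48×35.5 = 42.937%
Difference = 42.937 − 36.5429 = 6.3941 pp.

+6.4 percentage points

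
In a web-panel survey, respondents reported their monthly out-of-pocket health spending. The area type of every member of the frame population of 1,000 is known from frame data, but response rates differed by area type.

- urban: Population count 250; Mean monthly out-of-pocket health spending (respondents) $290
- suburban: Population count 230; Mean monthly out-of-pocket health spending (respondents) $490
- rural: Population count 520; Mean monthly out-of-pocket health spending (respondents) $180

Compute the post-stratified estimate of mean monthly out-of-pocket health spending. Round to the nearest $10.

Weight each group's respondent value by its population share:
  urban: (250/1,000) × 290 = 72.5
  suburban: (230/1,000) × 490 = 112.7
  rural: (520/1,000) × 180 = 93.6
Post-stratified estimate = 278.8 → $280.

$280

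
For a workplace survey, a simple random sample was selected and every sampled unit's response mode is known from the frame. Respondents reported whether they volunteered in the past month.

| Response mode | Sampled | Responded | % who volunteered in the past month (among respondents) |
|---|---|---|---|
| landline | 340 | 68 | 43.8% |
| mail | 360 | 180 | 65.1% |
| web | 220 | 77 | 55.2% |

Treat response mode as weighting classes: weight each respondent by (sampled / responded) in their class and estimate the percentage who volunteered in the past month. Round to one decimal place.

Class response rates: landline 68/340 = 20%, mail 180/360 = 50%, web 77/220 = 35%.
Weighting each respondent by the inverse class response rate inflates each class back to its sampled size, so the class weight is n_sampled:
  landline: 340 × 43.8 = 14892
  mail: 360 × 65.1 = 23436
  web: 220 × 55.2 = 12,144
Adjusted estimate = 50472 / 920 = 54.8609 → 54.9%.

54.9%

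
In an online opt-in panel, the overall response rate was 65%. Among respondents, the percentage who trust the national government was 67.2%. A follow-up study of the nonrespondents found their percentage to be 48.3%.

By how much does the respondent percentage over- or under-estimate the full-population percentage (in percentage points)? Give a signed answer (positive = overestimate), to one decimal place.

Nonresponse fraction = 1 − 0.65 = 0.35.
Bias = (nonresponse fraction) × (respondent percentage − nonrespondent percentage)
     = 0.35 × (67.2 − 48.3) = 0.35 × 18.9 = 6.615.

+6.6 percentage points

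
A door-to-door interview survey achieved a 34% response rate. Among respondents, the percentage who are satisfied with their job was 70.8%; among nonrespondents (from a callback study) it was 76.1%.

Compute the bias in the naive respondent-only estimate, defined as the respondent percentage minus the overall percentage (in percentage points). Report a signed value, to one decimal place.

-3.5 percentage points

Nonresponse fraction = 1 − 0.34 = 0.66.
Bias = (nonresponse fraction) × (respondent percentage − nonrespondent percentage)
     = 0.66 × (70.8 − 76.1) = 0.66 × -5.3 = -3.498.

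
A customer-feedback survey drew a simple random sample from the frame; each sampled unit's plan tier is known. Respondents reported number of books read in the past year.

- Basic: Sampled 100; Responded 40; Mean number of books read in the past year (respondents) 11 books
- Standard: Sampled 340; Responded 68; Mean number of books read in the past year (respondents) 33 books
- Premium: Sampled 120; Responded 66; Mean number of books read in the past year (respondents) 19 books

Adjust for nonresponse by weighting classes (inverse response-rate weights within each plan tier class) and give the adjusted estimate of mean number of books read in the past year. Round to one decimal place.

26.1

Class response rates: Basic 40/100 = 40%, Standard 68/340 = 20%, Premium 66/120 = 55%.
With weight = n_sampled/n_responded per class, the weighted class total is n_sampled:
  Basic: 100 × 11 = 1100
  Standard: 340 × 33 = 11,220
  Premium: 120 × 19 = 2280
Adjusted estimate = 14,600 / 560 = 26.0714 → 26.1.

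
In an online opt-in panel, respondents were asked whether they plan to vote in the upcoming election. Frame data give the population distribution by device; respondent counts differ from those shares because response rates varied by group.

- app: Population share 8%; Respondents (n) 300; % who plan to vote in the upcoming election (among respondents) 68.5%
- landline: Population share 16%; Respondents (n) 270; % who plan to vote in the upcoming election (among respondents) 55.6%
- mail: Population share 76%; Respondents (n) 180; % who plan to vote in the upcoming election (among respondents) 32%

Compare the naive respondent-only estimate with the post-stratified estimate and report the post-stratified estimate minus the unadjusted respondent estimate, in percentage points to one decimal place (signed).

Naive respondent-only estimate (weights = respondent counts):
  (300/750)×68.5 + (270/750)×55.6 + (180/750)×32 = 55.096%
Reweighting by population device shares:
  0.08×68.5 + 0.16×55.6 + 0.76×32 = 38.696%
Difference = 38.696 − 55.096 = -16.4 pp.

-16.4 percentage points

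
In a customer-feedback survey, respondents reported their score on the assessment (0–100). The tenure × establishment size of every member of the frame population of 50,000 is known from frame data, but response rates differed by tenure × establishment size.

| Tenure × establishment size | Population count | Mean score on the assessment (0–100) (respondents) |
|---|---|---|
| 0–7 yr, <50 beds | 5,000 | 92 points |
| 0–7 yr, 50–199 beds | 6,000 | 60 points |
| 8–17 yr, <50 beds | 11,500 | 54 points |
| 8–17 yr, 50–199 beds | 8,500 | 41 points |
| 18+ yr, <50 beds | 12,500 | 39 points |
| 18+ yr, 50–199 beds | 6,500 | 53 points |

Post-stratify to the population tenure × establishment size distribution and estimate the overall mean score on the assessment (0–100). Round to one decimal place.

Post-stratification weights by population share, not respondent share:
  0–7 yr, <50 beds: (5,000/50,000) × 92 = 9.2
  0–7 yr, 50–199 beds: (6,000/50,000) × 60 = 7.2
  8–17 yr, <50 beds: (11,500/50,000) × 54 = 12.42
  8–17 yr, 50–199 beds: (8,500/50,000) × 41 = 6.97
  18+ yr, <50 beds: (12,500/50,000) × 39 = 9.75
  18+ yr, 50–199 beds: (6,500/50,000) × 53 = 6.89
Post-stratified estimate = 52.43 → 52.4.

52.4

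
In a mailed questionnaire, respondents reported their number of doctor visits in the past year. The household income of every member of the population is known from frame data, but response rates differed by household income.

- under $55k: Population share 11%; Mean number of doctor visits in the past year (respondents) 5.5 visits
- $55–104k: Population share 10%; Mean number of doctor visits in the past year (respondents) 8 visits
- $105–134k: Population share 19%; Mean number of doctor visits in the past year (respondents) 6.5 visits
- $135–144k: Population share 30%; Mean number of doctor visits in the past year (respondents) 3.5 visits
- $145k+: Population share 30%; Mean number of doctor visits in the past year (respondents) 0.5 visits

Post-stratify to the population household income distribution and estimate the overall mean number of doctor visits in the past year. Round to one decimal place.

Each cell contributes population-share × respondent value:
  under $55k: 0.11 × 5.5 = 0.605
  $55–104k: 0.1 × 8 = 0.8
  $105–134k: 0.19 × 6.5 = 1.235
  $135–144k: 0.3 × 3.5 = 1.05
  $145k+: 0.3 × 0.5 = 0.15
Post-stratified estimate = 3.84 → 3.8.

3.8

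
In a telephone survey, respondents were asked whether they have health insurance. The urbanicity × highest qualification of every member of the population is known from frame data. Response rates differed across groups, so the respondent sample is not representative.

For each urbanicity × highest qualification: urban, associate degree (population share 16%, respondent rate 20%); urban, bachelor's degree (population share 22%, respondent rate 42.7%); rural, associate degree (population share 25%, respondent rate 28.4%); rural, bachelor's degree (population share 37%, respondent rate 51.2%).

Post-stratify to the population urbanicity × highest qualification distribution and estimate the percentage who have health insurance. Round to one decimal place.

Each cell contributes population-share × respondent value:
  urban, associate degree: 0.16 × 20 = 3.2
  urban, bachelor's degree: 0.22 × 42.7 = 9.394
  rural, associate degree: 0.25 × 28.4 = 7.1
  rural, bachelor's degree: 0.37 × 51.2 = 18.944
Post-stratified estimate = 38.638 → 38.6%.

38.6%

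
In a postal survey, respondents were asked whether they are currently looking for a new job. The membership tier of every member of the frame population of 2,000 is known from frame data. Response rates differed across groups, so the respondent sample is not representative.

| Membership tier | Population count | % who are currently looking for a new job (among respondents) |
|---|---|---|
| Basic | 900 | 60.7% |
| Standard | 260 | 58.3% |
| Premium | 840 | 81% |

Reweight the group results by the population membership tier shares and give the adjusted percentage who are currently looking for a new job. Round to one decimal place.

68.9%

Reweight to the known membership tier distribution:
  Basic: (900/2,000) × 60.7 = 27.315
  Standard: (260/2,000) × 58.3 = 7.579
  Premium: (840/2,000) × 81 = 34.02
Post-stratified estimate = 68.914 → 68.9%.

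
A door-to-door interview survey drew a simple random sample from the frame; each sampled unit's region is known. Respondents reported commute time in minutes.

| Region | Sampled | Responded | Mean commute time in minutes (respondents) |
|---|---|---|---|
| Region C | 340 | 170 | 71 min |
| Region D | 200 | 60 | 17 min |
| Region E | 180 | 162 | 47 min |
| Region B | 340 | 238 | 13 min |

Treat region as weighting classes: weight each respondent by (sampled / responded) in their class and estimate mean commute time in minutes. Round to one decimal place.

38.1

Class response rates: Region C 170/340 = 50%, Region D 60/200 = 30%, Region E 162/180 = 90%, Region B 238/340 = 70%.
Inverse-response-rate weighting restores each class to its sampled count, so class totals weight by n_sampled:
  Region C: 340 × 71 = 24,140
  Region D: 200 × 17 = 3400
  Region E: 180 × 47 = 8460
  Region B: 340 × 13 = 4420
Adjusted estimate = 40,420 / 1,060 = 38.1321 → 38.1.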